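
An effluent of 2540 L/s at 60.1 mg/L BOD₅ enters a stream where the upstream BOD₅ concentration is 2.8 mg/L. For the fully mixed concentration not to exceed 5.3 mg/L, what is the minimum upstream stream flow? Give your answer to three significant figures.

Set C_mix = 5.3: (Q·2.800 + 2540·60.10) / (Q + 2540) = 5.3
→ Q = 2540·(60.10 − 5.3)/(5.3 − 2.800) = 55680 L/s.

55700 L/s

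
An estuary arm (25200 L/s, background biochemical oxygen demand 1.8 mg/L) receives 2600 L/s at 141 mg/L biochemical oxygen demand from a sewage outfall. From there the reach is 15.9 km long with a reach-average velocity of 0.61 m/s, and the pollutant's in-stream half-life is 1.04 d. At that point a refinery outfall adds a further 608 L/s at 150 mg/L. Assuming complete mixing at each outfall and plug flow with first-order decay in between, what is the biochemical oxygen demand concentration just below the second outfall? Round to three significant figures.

15.1 mg/L

Flow-weighted average: C = (25200·1.800 + 2600·141.0) / 27800 = 412000/27800 = 14.82 mg/L; combined flow 27800 L/s.
Travel time t = 15.9·1000 / 0.61 = 26070 s = 7.240 h.
Half-life 1.04 d → k = ln 2 / 1.04 = 0.6665 d⁻¹.
After decay, C = 14.82 × e^(−kt) = 14.82 × 0.8179 = 12.12 mg/L.
Second outfall: C = (27800·12.12 + 608.0·150.0)/28410 = 15.07 mg/L.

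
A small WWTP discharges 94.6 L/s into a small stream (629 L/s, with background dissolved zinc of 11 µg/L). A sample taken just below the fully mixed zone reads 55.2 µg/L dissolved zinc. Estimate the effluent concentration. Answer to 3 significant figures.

349 µg/L

Mass balance: 629.0·11.00 + 94.60·Cₑ = 723.6·55.20
→ Cₑ = (723.6·55.20 − 629.0·11.00) / 94.60 = 349.1 µg/L.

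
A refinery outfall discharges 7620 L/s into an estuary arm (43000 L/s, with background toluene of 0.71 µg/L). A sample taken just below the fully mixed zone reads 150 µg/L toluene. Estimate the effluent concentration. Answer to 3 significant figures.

992 µg/L

Mass balance: 43000·0.7100 + 7620·Cₑ = 50620·150.0
→ Cₑ = (50620·150.0 − 43000·0.7100) / 7620 = 992.5 µg/L.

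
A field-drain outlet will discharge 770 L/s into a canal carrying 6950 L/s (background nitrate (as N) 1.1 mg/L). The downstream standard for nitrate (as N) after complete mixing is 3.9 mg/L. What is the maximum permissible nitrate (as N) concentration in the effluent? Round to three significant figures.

At the limit, (Qr·Cr + Qe·Cₑ)/(Qr + Qe) = 3.9:
Cₑ = (7720·3.9 − 6950·1.100) / 770.0 = 29.17 mg/L.

29.2 mg/L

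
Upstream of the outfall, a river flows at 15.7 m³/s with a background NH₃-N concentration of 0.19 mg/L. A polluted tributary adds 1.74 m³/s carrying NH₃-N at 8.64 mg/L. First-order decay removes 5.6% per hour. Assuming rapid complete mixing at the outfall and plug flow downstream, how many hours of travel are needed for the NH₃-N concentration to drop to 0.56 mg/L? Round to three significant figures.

Conservation of mass: C = (15.70·0.1900 + 1.740·8.640) / 17.44 = 18.02/17.44 = 1.033 mg/L.
5.6%/h lost → k = −ln(1 − 0.056) = 0.05763 h⁻¹.
1.033·exp(−k·t) = 0.56 → t = ln(1.033/0.56)/k = 38250 s = 10.63 h.

10.6 h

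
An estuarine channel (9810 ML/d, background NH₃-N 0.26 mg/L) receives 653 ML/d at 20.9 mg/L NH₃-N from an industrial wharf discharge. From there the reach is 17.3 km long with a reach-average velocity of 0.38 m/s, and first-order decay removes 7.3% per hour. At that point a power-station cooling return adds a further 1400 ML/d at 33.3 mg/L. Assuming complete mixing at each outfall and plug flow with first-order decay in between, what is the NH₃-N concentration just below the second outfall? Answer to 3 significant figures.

4.45 mg/L

Conservation of mass: C = (9810·0.2600 + 653.0·20.90) / 10460 = 16200/10460 = 1.548 mg/L; combined flow 10460 ML/d.
Travel time t = 17.3·1000 / 0.38 = 45530 s = 12.65 h.
7.3%/h lost → k = −ln(1 − 0.073) = 0.07580 h⁻¹.
Decay over the reach: 1.548·exp(−kt) = 1.548·0.3834 = 0.5936 mg/L.
At the second outfall, C = (10460·0.5936 + 1400·33.30) / (10460 + 1400) = 4.453 mg/L.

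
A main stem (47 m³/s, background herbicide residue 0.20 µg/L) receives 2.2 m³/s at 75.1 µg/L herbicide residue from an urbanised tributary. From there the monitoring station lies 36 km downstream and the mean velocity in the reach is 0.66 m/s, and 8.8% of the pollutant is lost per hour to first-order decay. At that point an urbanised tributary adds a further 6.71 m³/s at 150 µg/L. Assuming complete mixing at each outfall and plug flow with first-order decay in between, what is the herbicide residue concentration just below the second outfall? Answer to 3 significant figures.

Mixed concentration C = ΣQC/ΣQ = (47.00·0.2000 + 2.200·75.10) / 49.20 = 174.6/49.20 = 3.549 µg/L; combined flow 49.20 m³/s.
Travel time t = 36·1000 / 0.66 = 54550 s = 15.15 h.
8.8%/h lost → k = −ln(1 − 0.088) = 0.09212 h⁻¹.
After decay, C = 3.549 × e^(−kt) = 3.549 × 0.2477 = 0.8790 µg/L.
Second outfall: C = (49.20·0.8790 + 6.710·150.0)/55.91 = 18.78 µg/L.

18.8 µg/L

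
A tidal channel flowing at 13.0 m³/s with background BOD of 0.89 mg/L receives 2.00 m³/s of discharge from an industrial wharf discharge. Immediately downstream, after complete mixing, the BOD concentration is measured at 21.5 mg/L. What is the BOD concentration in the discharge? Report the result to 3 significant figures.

Mass balance: 13.00·0.8900 + 2.000·Cₑ = 15.00·21.50
→ Cₑ = (15.00·21.50 − 13.00·0.8900) / 2.000 = 155.5 mg/L.

155 mg/L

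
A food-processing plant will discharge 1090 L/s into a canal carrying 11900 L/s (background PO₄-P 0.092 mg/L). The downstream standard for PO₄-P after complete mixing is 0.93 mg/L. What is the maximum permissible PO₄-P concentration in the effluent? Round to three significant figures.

10.1 mg/L

At the limit, (Qr·Cr + Qe·Cₑ)/(Qr + Qe) = 0.93:
Cₑ = (12990·0.93 − 11900·0.09200) / 1090 = 10.08 mg/L.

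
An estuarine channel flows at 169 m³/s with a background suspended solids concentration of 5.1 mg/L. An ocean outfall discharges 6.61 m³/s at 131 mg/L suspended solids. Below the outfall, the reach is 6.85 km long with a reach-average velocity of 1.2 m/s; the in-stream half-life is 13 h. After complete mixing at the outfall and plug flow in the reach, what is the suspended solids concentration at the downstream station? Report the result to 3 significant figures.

9.04 mg/L

Mixed concentration C = ΣQC/ΣQ = (169.0·5.100 + 6.610·131.0) / 175.6 = 1728/175.6 = 9.839 mg/L.
Travel time t = 6.85·1000 / 1.2 = 5708 s = 1.586 h.
Half-life 13 h → k = ln 2 / 13 = 0.05332 h⁻¹ = 1.280 d⁻¹.
Applying C = C₀e^(−kt): 9.839 × 0.9189 = 9.041 mg/L.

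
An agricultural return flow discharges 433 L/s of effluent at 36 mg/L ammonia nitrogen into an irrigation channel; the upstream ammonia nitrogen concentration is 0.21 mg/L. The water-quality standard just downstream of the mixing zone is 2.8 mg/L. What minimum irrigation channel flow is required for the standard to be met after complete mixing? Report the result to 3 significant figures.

5550 L/s

Set C_mix = 2.8: (Q·0.2100 + 433.0·36.00) / (Q + 433.0) = 2.8
→ Q = 433.0·(36.00 − 2.8)/(2.8 − 0.2100) = 5550 L/s.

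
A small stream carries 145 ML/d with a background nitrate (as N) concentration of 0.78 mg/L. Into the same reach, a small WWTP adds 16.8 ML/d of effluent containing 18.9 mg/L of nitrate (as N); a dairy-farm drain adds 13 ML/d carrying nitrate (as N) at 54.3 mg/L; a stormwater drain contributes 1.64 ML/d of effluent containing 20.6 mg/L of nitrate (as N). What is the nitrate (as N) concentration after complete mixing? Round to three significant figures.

6.63 mg/L

Conservation of mass: C = (145.0·0.7800 + 16.80·18.90 + 13.00·54.30 + 1.640·20.60) / 176.4 = 1170/176.4 = 6.633 mg/L.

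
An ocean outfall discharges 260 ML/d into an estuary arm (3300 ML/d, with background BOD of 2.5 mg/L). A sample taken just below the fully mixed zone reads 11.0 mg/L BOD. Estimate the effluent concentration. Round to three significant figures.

Mass balance: 3300·2.500 + 260.0·Cₑ = 3560·11.00
→ Cₑ = (3560·11.00 − 3300·2.500) / 260.0 = 118.9 mg/L.

119 mg/L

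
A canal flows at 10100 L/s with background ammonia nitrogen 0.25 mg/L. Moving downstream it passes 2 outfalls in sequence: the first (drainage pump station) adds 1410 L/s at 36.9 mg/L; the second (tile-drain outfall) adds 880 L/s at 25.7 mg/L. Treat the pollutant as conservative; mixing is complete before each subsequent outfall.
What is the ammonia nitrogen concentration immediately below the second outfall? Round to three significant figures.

6.23 mg/L

Below outfall 1: Q → 11510 L/s, C = (10100·0.2500 + 1410·36.90)/11510 = 4.740 mg/L.
Below outfall 2: Q → 12390 L/s, C = (11510·4.740 + 880.0·25.70)/12390 = 6.228 mg/L.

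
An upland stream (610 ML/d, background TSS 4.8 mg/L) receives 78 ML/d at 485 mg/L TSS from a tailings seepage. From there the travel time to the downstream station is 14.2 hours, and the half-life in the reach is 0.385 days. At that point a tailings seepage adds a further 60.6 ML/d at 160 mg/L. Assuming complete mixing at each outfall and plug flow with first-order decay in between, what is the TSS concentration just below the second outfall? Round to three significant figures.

31.7 mg/L

After mixing, C = (610.0·4.800 + 78.00·485.0) / 688.0 = 40760/688.0 = 59.24 mg/L; combined flow 688.0 ML/d.
Half-life 0.385 d → k = ln 2 / 0.385 = 1.800 d⁻¹.
Applying C = C₀e^(−kt): 59.24 × 0.3446 = 20.42 mg/L.
At the second outfall, C = (688.0·20.42 + 60.60·160.0) / (688.0 + 60.60) = 31.72 mg/L.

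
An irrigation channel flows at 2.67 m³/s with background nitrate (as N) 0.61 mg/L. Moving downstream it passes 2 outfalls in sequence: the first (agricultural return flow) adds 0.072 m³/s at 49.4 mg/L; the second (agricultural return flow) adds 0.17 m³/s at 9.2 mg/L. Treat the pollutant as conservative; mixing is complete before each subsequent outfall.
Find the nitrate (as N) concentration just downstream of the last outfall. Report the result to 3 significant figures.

2.32 mg/L

After outfall 1: Q = 2.670 + 0.07200 = 2.742 m³/s; C = (2.670·0.6100 + 0.07200·49.40)/2.742 = 1.891 mg/L.
After outfall 2: Q = 2.742 + 0.1700 = 2.912 m³/s; C = (2.742·1.891 + 0.1700·9.200)/2.912 = 2.318 mg/L.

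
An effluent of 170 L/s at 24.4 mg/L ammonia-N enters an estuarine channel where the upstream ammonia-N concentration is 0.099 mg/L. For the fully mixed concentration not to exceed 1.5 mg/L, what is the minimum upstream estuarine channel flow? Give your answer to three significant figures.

Set C_mix = 1.5: (Q·0.09900 + 170.0·24.40) / (Q + 170.0) = 1.5
→ Q = 170.0·(24.40 − 1.5)/(1.5 − 0.09900) = 2779 L/s.

2780 L/s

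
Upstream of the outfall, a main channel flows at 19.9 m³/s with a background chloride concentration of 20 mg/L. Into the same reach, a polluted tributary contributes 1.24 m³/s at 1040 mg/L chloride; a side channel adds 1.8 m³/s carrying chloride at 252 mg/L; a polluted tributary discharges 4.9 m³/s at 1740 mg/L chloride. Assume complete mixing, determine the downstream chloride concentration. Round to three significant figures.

383 mg/L

Conservation of mass: C = (19.90·20.00 + 1.240·1040 + 1.800·252.0 + 4.900·1740) / 27.84 = 10670/27.84 = 383.2 mg/L.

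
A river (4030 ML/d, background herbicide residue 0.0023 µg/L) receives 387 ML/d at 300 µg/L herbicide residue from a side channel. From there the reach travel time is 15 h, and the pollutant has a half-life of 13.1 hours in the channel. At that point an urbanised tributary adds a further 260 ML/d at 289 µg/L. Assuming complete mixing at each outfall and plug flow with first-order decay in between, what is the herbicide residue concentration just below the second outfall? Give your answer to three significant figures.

27.3 µg/L

Mixed concentration C = ΣQC/ΣQ = (4030·0.002300 + 387.0·300.0) / 4417 = 116100/4417 = 26.29 µg/L; combined flow 4417 ML/d.
Half-life 13.1 h → k = ln 2 / 13.1 = 0.05291 h⁻¹ = 1.270 d⁻¹.
After decay, C = 26.29 × e^(−kt) = 26.29 × 0.4522 = 11.89 µg/L.
At the second outfall, C = (4417·11.89 + 260.0·289.0) / (4417 + 260.0) = 27.29 µg/L.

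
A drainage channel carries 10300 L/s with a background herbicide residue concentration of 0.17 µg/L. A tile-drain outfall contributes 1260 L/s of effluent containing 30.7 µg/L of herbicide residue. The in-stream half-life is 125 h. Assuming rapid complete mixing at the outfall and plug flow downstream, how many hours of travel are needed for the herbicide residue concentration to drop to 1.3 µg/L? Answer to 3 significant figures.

After mixing, C = (10300·0.1700 + 1260·30.70) / 11560 = 40430/11560 = 3.498 µg/L.
Half-life 125 h → k = ln 2 / 125 = 0.005545 h⁻¹ = 0.1331 d⁻¹.
3.498·exp(−k·t) = 1.3 → t = ln(3.498/1.3)/k = 642500 s = 178.5 h.

178 h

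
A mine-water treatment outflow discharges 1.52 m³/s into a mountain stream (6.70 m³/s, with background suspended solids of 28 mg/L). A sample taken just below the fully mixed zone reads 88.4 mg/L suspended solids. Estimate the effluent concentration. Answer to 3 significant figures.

Mass balance: 6.700·28.00 + 1.520·Cₑ = 8.220·88.40
→ Cₑ = (8.220·88.40 − 6.700·28.00) / 1.520 = 354.6 mg/L.

355 mg/L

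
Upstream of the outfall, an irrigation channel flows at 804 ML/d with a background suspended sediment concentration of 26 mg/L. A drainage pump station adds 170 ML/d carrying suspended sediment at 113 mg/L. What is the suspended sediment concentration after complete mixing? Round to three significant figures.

Mass balance: C = (804.0·26.00 + 170.0·113.0) / 974.0 = 40110/974.0 = 41.18 mg/L.

41.2 mg/L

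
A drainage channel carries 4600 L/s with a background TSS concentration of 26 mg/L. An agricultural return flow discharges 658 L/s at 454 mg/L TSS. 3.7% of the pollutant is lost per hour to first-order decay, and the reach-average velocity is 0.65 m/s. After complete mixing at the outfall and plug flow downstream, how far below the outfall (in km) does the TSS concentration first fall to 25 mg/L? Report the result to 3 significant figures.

Conservation of mass: C = (4600·26.00 + 658.0·454.0) / 5258 = 418300/5258 = 79.56 mg/L.
3.7%/h lost → k = −ln(1 − 0.037) = 0.03770 h⁻¹.
Set 79.56·exp(−k·t) = 25 → t = ln(79.56/25)/k = 110500 s = 30.71 h.
Distance = v·t = 0.65·110500 = 71850 m = 71.85 km.

71.9 km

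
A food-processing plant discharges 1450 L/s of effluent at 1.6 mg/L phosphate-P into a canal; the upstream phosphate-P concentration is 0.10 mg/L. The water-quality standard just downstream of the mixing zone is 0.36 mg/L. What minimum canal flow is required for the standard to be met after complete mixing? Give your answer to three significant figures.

Set C_mix = 0.36: (Q·0.1000 + 1450·1.600) / (Q + 1450) = 0.36
→ Q = 1450·(1.600 − 0.36)/(0.36 − 0.1000) = 6915 L/s.

6920 L/s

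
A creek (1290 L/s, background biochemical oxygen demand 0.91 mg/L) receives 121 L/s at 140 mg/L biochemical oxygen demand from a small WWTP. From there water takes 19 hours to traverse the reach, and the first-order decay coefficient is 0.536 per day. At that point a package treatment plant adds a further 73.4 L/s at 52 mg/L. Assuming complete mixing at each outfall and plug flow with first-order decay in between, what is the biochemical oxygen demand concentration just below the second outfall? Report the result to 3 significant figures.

10.6 mg/L

Mixed concentration C = ΣQC/ΣQ = (1290·0.9100 + 121.0·140.0) / 1411 = 18110/1411 = 12.84 mg/L; combined flow 1411 L/s.
After decay, C = 12.84 × e^(−kt) = 12.84 × 0.6542 = 8.398 mg/L.
Second outfall: C = (1411·8.398 + 73.40·52.00)/1484 = 10.55 mg/L.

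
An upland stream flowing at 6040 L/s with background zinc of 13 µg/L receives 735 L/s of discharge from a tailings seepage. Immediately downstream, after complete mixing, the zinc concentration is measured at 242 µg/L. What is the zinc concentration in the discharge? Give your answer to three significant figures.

Mass balance: 6040·13.00 + 735.0·Cₑ = 6775·242.0
→ Cₑ = (6775·242.0 − 6040·13.00) / 735.0 = 2124 µg/L.

2120 µg/L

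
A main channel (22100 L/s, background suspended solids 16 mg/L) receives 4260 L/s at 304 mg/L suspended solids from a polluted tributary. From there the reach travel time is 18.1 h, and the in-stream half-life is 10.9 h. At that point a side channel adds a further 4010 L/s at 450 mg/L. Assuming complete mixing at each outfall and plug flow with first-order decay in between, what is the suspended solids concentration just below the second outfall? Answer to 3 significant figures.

76.6 mg/L

Mass balance: C = (22100·16.00 + 4260·304.0) / 26360 = 1649000/26360 = 62.54 mg/L; combined flow 26360 L/s.
Half-life 10.9 h → k = ln 2 / 10.9 = 0.06359 h⁻¹ = 1.526 d⁻¹.
Applying C = C₀e^(−kt): 62.54 × 0.3163 = 19.78 mg/L.
At the second outfall, C = (26360·19.78 + 4010·450.0) / (26360 + 4010) = 76.59 mg/L.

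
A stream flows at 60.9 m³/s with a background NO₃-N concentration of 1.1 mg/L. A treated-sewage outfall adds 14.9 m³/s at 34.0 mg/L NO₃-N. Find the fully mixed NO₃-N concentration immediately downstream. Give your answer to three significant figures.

Flow-weighted average: C = (60.90·1.100 + 14.90·34.00) / 75.80 = 573.6/75.80 = 7.567 mg/L.

7.57 mg/L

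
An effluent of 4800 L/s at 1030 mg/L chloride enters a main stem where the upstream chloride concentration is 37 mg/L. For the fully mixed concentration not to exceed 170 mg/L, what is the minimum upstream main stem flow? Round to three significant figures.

Set C_mix = 170: (Q·37.00 + 4800·1030) / (Q + 4800) = 170
→ Q = 4800·(1030 − 170)/(170 − 37.00) = 31040 L/s.

31000 L/s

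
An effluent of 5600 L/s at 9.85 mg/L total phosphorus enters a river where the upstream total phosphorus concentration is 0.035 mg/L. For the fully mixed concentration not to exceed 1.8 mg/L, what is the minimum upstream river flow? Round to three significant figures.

Set C_mix = 1.8: (Q·0.03500 + 5600·9.850) / (Q + 5600) = 1.8
→ Q = 5600·(9.850 − 1.8)/(1.8 − 0.03500) = 25540 L/s.

25500 L/s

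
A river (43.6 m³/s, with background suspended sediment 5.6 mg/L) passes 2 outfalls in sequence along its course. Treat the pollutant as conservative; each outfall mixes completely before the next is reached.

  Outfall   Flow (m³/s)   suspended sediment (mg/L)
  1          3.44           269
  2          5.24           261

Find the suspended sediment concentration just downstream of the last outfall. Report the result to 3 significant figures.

48.5 mg/L

Outfall 1: combined Q = 47.04 m³/s; C = (43.60·5.600 + 3.440·269.0)/47.04 = 24.86 mg/L.
Outfall 2: combined Q = 52.28 m³/s; C = (47.04·24.86 + 5.240·261.0)/52.28 = 48.53 mg/L.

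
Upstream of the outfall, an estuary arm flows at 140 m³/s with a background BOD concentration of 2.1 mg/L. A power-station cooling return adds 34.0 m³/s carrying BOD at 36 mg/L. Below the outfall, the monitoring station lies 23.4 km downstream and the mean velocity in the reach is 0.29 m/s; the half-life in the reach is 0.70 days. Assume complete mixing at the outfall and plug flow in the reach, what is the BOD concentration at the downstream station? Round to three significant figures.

3.46 mg/L

Conservation of mass: C = (140.0·2.100 + 34.00·36.00) / 174.0 = 1518/174.0 = 8.724 mg/L.
Travel time t = 23.4·1000 / 0.29 = 80690 s = 22.41 h.
Half-life 0.70 d → k = ln 2 / 0.70 = 0.9902 d⁻¹.
Applying C = C₀e^(−kt): 8.724 × 0.3966 = 3.460 mg/L.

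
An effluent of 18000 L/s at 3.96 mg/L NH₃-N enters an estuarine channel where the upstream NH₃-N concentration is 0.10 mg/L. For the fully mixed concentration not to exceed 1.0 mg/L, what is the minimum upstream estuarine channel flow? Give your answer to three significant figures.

59200 L/s

Set C_mix = 1.0: (Q·0.1000 + 18000·3.960) / (Q + 18000) = 1.0
→ Q = 18000·(3.960 − 1.0)/(1.0 − 0.1000) = 59200 L/s.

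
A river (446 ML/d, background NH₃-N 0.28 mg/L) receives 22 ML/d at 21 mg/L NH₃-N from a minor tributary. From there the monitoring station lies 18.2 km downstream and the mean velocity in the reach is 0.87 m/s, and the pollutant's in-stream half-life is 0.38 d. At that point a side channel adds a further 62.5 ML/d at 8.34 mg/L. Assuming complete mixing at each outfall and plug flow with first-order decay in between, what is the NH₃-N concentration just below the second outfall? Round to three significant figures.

Conservation of mass: C = (446.0·0.2800 + 22.00·21.00) / 468.0 = 586.9/468.0 = 1.254 mg/L; combined flow 468.0 ML/d.
Travel time t = 18.2·1000 / 0.87 = 20920 s = 5.811 h.
Half-life 0.38 d → k = ln 2 / 0.38 = 1.824 d⁻¹.
After decay, C = 1.254 × e^(−kt) = 1.254 × 0.6430 = 0.8063 mg/L.
Second outfall: C = (468.0·0.8063 + 62.50·8.340)/530.5 = 1.694 mg/L.

1.69 mg/L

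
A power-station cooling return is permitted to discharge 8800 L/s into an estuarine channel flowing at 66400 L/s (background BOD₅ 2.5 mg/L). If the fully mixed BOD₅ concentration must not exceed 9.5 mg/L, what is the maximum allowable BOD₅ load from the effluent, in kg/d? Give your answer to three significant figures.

Mass balance at the limit: 66400·2.500 + 8800·Cₑ = 75200·9.5 → Cₑ = 62.32 mg/L.
8800 L/s = 8.800 m³/s. Load = 8.800 m³/s × 62.32 g/m³ × 86 400 s/d = 47380 kg/d.

47400 kg/d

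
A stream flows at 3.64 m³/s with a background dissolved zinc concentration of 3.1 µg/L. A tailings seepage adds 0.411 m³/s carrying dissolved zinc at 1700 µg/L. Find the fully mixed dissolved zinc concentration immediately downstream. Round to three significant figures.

175 µg/L

After mixing, C = (3.640·3.100 + 0.4110·1700) / 4.051 = 710.0/4.051 = 175.3 µg/L.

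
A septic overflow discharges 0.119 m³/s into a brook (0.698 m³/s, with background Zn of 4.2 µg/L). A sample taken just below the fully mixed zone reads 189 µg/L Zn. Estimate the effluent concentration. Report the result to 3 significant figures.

Mass balance: 0.6980·4.200 + 0.1190·Cₑ = 0.8170·189.0
→ Cₑ = (0.8170·189.0 − 0.6980·4.200) / 0.1190 = 1273 µg/L.

1270 µg/L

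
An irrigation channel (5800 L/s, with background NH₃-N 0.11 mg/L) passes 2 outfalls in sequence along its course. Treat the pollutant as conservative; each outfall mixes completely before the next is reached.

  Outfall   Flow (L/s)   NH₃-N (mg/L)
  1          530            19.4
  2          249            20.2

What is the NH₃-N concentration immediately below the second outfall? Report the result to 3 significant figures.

Outfall 1: combined Q = 6330 L/s; C = (5800·0.1100 + 530.0·19.40)/6330 = 1.725 mg/L.
Outfall 2: combined Q = 6579 L/s; C = (6330·1.725 + 249.0·20.20)/6579 = 2.424 mg/L.

2.42 mg/L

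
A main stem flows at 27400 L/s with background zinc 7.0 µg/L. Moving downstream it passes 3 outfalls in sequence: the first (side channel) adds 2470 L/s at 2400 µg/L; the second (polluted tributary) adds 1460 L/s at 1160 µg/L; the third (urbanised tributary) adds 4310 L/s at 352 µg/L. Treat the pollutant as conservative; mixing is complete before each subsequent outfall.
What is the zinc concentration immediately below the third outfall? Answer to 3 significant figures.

262 µg/L

Below outfall 1: Q → 29870 L/s, C = (27400·7.000 + 2470·2400)/29870 = 204.9 µg/L.
Below outfall 2: Q → 31330 L/s, C = (29870·204.9 + 1460·1160)/31330 = 249.4 µg/L.
Below outfall 3: Q → 35640 L/s, C = (31330·249.4 + 4310·352.0)/35640 = 261.8 µg/L.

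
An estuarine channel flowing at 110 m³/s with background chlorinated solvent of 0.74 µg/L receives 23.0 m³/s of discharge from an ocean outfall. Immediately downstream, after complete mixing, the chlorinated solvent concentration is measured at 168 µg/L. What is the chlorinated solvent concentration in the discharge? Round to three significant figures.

968 µg/L

Mass balance: 110.0·0.7400 + 23.00·Cₑ = 133.0·168.0
→ Cₑ = (133.0·168.0 − 110.0·0.7400) / 23.00 = 967.9 µg/L.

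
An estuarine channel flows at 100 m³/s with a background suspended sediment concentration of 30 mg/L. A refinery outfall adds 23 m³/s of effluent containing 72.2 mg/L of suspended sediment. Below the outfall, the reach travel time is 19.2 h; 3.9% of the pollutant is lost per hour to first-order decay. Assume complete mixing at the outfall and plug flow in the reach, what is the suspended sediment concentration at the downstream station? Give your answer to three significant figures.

Flow-weighted average: C = (100.0·30.00 + 23.00·72.20) / 123.0 = 4661/123.0 = 37.89 mg/L.
3.9%/h lost → k = −ln(1 − 0.039) = 0.03978 h⁻¹.
First-order decay: C = 37.89·exp(−k·t) = 37.89·0.4659 = 17.65 mg/L.

17.7 mg/L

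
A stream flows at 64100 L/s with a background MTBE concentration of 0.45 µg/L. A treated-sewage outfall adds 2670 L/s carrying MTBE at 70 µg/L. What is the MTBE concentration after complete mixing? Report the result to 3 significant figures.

3.23 µg/L

Mixed concentration C = ΣQC/ΣQ = (64100·0.4500 + 2670·70.00) / 66770 = 215700/66770 = 3.231 µg/L.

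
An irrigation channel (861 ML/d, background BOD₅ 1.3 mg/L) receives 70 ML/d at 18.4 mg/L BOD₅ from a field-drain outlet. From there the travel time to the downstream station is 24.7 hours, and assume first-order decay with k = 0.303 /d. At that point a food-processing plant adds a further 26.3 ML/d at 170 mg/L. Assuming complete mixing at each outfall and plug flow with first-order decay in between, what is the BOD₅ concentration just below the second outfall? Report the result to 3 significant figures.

Flow-weighted average: C = (861.0·1.300 + 70.00·18.40) / 931.0 = 2407/931.0 = 2.586 mg/L; combined flow 931.0 ML/d.
First-order decay: C = 2.586·exp(−k·t) = 2.586·0.7321 = 1.893 mg/L.
At the second outfall, C = (931.0·1.893 + 26.30·170.0) / (931.0 + 26.30) = 6.511 mg/L.

6.51 mg/L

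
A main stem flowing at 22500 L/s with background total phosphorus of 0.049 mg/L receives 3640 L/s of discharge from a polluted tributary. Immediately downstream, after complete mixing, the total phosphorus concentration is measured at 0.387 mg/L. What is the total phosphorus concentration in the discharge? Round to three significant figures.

2.48 mg/L

Mass balance: 22500·0.04900 + 3640·Cₑ = 26140·0.3870
→ Cₑ = (26140·0.3870 − 22500·0.04900) / 3640 = 2.476 mg/L.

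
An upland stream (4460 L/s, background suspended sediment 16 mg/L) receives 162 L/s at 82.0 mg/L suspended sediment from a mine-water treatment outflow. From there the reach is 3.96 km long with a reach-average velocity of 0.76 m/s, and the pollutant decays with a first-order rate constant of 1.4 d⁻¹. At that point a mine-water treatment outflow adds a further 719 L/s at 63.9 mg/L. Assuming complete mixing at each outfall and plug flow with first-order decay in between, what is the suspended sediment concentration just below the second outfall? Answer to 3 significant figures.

Mass balance: C = (4460·16.00 + 162.0·82.00) / 4622 = 84640/4622 = 18.31 mg/L; combined flow 4622 L/s.
Travel time t = 3.96·1000 / 0.76 = 5211 s = 1.447 h.
After decay, C = 18.31 × e^(−kt) = 18.31 × 0.9190 = 16.83 mg/L.
Second outfall: C = (4622·16.83 + 719.0·63.90)/5341 = 23.17 mg/L.

23.2 mg/L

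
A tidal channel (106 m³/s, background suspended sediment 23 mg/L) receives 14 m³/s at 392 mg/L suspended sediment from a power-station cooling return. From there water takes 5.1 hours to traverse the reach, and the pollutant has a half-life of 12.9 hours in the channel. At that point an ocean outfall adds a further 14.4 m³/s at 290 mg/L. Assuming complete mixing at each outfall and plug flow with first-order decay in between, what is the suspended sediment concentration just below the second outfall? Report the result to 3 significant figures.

After mixing, C = (106.0·23.00 + 14.00·392.0) / 120.0 = 7926/120.0 = 66.05 mg/L; combined flow 120.0 m³/s.
Half-life 12.9 h → k = ln 2 / 12.9 = 0.05373 h⁻¹ = 1.290 d⁻¹.
Decay over the reach: 66.05·exp(−kt) = 66.05·0.7603 = 50.22 mg/L.
Second outfall: C = (120.0·50.22 + 14.40·290.0)/134.4 = 75.91 mg/L.

75.9 mg/L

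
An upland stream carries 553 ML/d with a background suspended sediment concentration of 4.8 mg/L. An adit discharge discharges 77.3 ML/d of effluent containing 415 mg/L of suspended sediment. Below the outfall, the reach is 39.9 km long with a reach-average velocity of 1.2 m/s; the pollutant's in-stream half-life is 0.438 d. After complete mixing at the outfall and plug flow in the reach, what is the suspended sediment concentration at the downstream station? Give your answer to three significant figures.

30.0 mg/L

Flow-weighted average: C = (553.0·4.800 + 77.30·415.0) / 630.3 = 34730/630.3 = 55.11 mg/L.
Travel time t = 39.9·1000 / 1.2 = 33250 s = 9.236 h.
Half-life 0.438 d → k = ln 2 / 0.438 = 1.583 d⁻¹.
First-order decay: C = 55.11·exp(−k·t) = 55.11·0.5439 = 29.97 mg/L.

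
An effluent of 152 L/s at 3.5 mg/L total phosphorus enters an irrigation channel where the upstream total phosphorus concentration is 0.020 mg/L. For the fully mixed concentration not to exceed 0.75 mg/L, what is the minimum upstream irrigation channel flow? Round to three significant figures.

Set C_mix = 0.75: (Q·0.02000 + 152.0·3.500) / (Q + 152.0) = 0.75
→ Q = 152.0·(3.500 − 0.75)/(0.75 − 0.02000) = 572.6 L/s.

573 L/s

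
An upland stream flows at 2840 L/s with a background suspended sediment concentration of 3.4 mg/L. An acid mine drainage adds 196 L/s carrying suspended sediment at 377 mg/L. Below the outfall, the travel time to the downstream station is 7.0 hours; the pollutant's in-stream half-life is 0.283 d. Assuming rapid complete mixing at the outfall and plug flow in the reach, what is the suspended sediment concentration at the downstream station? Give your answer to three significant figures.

Mass balance: C = (2840·3.400 + 196.0·377.0) / 3036 = 83550/3036 = 27.52 mg/L.
Half-life 0.283 d → k = ln 2 / 0.283 = 2.449 d⁻¹.
After decay, C = 27.52 × e^(−kt) = 27.52 × 0.4895 = 13.47 mg/L.

13.5 mg/L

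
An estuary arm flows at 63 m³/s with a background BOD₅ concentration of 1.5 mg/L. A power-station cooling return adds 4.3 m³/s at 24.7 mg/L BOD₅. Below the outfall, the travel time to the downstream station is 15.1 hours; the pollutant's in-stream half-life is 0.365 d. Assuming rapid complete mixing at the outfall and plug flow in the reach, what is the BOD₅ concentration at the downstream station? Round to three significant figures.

0.903 mg/L

Flow-weighted average: C = (63.00·1.500 + 4.300·24.70) / 67.30 = 200.7/67.30 = 2.982 mg/L.
Half-life 0.365 d → k = ln 2 / 0.365 = 1.899 d⁻¹.
First-order decay: C = 2.982·exp(−k·t) = 2.982·0.3028 = 0.9029 mg/L.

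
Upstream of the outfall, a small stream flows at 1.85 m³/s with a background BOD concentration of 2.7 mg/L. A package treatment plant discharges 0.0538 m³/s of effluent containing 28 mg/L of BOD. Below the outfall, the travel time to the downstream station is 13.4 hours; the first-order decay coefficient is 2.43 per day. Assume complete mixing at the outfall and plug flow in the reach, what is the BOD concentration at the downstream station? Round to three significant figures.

0.879 mg/L

Mixed concentration C = ΣQC/ΣQ = (1.850·2.700 + 0.05380·28.00) / 1.904 = 6.501/1.904 = 3.415 mg/L.
Applying C = C₀e^(−kt): 3.415 × 0.2575 = 0.8793 mg/L.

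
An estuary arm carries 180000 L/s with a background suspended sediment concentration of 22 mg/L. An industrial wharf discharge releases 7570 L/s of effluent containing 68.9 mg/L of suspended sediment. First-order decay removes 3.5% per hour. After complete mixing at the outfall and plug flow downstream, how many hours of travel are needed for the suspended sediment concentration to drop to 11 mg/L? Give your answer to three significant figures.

21.8 h

After mixing, C = (180000·22.00 + 7570·68.90) / 187600 = 4482000/187600 = 23.89 mg/L.
3.5%/h lost → k = −ln(1 − 0.035) = 0.03563 h⁻¹.
23.89·exp(−k·t) = 11 → t = ln(23.89/11)/k = 78380 s = 21.77 h.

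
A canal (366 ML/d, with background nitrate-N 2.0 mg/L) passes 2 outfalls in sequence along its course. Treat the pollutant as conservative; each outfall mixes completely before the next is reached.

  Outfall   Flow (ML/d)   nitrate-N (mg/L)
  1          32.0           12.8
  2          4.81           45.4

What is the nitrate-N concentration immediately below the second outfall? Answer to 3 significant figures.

3.38 mg/L

Below outfall 1: Q → 398.0 ML/d, C = (366.0·2.000 + 32.00·12.80)/398.0 = 2.868 mg/L.
Below outfall 2: Q → 402.8 ML/d, C = (398.0·2.868 + 4.810·45.40)/402.8 = 3.376 mg/L.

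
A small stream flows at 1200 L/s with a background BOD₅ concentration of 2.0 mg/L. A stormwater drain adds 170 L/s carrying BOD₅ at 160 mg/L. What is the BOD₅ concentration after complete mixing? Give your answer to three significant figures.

21.6 mg/L

Mass balance: C = (1200·2.000 + 170.0·160.0) / 1370 = 29600/1370 = 21.61 mg/L.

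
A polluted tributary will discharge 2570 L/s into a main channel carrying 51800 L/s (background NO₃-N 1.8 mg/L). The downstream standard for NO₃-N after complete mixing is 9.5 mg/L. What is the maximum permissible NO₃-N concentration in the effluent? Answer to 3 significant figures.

165 mg/L

At the limit, (Qr·Cr + Qe·Cₑ)/(Qr + Qe) = 9.5:
Cₑ = (54370·9.5 − 51800·1.800) / 2570 = 164.7 mg/L.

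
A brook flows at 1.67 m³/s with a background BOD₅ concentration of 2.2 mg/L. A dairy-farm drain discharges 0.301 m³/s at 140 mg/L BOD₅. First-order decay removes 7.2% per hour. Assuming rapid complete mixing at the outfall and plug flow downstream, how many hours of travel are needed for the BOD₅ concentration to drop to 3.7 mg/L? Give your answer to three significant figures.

After mixing, C = (1.670·2.200 + 0.3010·140.0) / 1.971 = 45.81/1.971 = 23.24 mg/L.
7.2%/h lost → k = −ln(1 − 0.072) = 0.07472 h⁻¹.
23.24·exp(−k·t) = 3.7 → t = ln(23.24/3.7)/k = 88540 s = 24.59 h.

24.6 h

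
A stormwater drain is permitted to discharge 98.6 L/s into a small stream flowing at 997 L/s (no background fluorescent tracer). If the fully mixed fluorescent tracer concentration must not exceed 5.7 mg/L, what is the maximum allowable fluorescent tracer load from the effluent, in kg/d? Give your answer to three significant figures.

Mass balance at the limit: 997.0·0 + 98.60·Cₑ = 1096·5.7 → Cₑ = 63.34 mg/L.
98.60 L/s = 0.09860 m³/s. Load = 0.09860 m³/s × 63.34 g/m³ × 86 400 s/d = 539.6 kg/d.

540 kg/d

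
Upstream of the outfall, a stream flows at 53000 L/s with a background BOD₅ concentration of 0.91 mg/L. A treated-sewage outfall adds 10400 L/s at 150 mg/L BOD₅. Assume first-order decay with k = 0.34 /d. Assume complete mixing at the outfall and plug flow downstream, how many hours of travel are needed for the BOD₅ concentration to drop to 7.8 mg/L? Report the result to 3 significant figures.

Flow-weighted average: C = (53000·0.9100 + 10400·150.0) / 63400 = 1608000/63400 = 25.37 mg/L.
25.37·exp(−k·t) = 7.8 → t = ln(25.37/7.8)/k = 299700 s = 83.24 h.

83.2 h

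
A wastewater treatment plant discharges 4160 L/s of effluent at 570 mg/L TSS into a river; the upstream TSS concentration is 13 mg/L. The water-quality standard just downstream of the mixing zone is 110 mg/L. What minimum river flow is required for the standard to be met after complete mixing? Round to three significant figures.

Set C_mix = 110: (Q·13.00 + 4160·570.0) / (Q + 4160) = 110
→ Q = 4160·(570.0 − 110)/(110 − 13.00) = 19730 L/s.

19700 L/s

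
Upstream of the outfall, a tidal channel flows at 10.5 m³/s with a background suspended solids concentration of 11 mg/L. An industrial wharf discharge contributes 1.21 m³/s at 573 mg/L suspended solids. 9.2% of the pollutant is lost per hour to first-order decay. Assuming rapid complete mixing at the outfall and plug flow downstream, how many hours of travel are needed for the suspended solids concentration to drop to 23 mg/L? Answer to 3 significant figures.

Mass balance: C = (10.50·11.00 + 1.210·573.0) / 11.71 = 808.8/11.71 = 69.07 mg/L.
9.2%/h lost → k = −ln(1 − 0.092) = 0.09651 h⁻¹.
69.07·exp(−k·t) = 23 → t = ln(69.07/23)/k = 41020 s = 11.39 h.

11.4 h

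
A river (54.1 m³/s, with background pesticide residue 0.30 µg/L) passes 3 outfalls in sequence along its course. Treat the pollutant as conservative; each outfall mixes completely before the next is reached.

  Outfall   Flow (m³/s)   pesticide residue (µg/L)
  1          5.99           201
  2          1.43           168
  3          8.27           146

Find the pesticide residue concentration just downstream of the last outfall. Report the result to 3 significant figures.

38.2 µg/L

Below outfall 1: Q → 60.09 m³/s, C = (54.10·0.3000 + 5.990·201.0)/60.09 = 20.31 µg/L.
Below outfall 2: Q → 61.52 m³/s, C = (60.09·20.31 + 1.430·168.0)/61.52 = 23.74 µg/L.
Below outfall 3: Q → 69.79 m³/s, C = (61.52·23.74 + 8.270·146.0)/69.79 = 38.23 µg/L.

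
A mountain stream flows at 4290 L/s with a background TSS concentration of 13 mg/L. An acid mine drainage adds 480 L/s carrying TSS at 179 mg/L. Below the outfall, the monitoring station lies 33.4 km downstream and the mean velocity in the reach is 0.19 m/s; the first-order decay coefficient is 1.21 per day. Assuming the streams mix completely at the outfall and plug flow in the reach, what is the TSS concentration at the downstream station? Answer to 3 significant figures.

Mass balance: C = (4290·13.00 + 480.0·179.0) / 4770 = 141700/4770 = 29.70 mg/L.
Travel time t = 33.4·1000 / 0.19 = 175800 s = 48.83 h.
Decay over the reach: 29.70·exp(−kt) = 29.70·0.08528 = 2.533 mg/L.

2.53 mg/L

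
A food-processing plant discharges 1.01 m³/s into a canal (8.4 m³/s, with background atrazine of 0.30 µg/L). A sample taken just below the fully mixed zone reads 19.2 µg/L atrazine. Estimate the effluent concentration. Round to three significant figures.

Mass balance: 8.400·0.3000 + 1.010·Cₑ = 9.410·19.20
→ Cₑ = (9.410·19.20 − 8.400·0.3000) / 1.010 = 176.4 µg/L.

176 µg/L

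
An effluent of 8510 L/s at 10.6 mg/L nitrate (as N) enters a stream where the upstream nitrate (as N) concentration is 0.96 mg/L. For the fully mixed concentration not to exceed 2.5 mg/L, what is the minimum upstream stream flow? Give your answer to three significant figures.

44800 L/s

Set C_mix = 2.5: (Q·0.9600 + 8510·10.60) / (Q + 8510) = 2.5
→ Q = 8510·(10.60 − 2.5)/(2.5 − 0.9600) = 44760 L/s.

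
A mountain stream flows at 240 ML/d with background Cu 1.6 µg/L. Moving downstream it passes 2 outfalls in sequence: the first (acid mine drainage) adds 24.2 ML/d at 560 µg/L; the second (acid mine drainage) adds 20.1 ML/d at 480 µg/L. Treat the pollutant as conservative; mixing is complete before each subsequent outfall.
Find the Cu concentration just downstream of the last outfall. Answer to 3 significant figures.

After outfall 1: Q = 240.0 + 24.20 = 264.2 ML/d; C = (240.0·1.600 + 24.20·560.0)/264.2 = 52.75 µg/L.
After outfall 2: Q = 264.2 + 20.10 = 284.3 ML/d; C = (264.2·52.75 + 20.10·480.0)/284.3 = 82.95 µg/L.

83.0 µg/L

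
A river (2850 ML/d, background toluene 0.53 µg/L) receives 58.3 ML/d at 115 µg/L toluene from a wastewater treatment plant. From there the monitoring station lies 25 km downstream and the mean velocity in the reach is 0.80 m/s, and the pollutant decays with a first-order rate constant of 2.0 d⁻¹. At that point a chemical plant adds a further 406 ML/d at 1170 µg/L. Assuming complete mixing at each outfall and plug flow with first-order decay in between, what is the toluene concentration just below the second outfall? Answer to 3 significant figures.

145 µg/L

After mixing, C = (2850·0.5300 + 58.30·115.0) / 2908 = 8215/2908 = 2.825 µg/L; combined flow 2908 ML/d.
Travel time t = 25·1000 / 0.80 = 31250 s = 8.681 h.
After decay, C = 2.825 × e^(−kt) = 2.825 × 0.4851 = 1.370 µg/L.
At the second outfall, C = (2908·1.370 + 406.0·1170) / (2908 + 406.0) = 144.5 µg/L.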